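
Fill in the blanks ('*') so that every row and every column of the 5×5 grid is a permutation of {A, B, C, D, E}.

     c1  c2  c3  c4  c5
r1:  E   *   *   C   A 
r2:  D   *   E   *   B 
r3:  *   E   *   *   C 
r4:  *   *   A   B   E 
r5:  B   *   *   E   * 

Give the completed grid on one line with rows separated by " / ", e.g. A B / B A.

(r2,c4): row 2 has {B,D,E}; column 4 has {B,C,E}, so it must be A.
(r3,c1): row 3 has {C,E}; column 1 has {B,D,E}, so it must be A.
(r3,c4): row 3 has {A,C,E}; column 4 has {A,B,C,E}, so it must be D.
(r4,c1): row 4 has {A,B,E}; column 1 has {A,B,D,E}, so it must be C.
(r4,c2): row 4 has {A,B,C,E}; column 2 has {E}, so it must be D.
(r5,c5): row 5 has {B,E}; column 5 has {A,B,C,E}, so it must be D.
(r1,c2): row 1 has {A,C,E}; column 2 has {D,E}, so it must be B.
(r1,c3): row 1 has {A,B,C,E}; column 3 has {A,E}, so it must be D.
(r2,c2): row 2 has {A,B,D,E}; column 2 has {B,D,E}, so it must be C.
(r3,c3): row 3 has {A,C,D,E}; column 3 has {A,D,E}, so it must be B.
(r5,c2): row 5 has {B,D,E}; column 2 has {B,C,D,E}, so it must be A.
(r5,c3): row 5 has {A,B,D,E}; column 3 has {A,B,D,E}, so it must be C.

E B D C A / D C E A B / A E B D C / C D A B E / B A C E D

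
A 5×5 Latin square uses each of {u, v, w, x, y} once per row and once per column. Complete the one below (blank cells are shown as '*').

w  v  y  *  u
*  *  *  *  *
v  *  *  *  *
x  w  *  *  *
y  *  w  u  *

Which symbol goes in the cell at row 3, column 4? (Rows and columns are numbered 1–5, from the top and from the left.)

y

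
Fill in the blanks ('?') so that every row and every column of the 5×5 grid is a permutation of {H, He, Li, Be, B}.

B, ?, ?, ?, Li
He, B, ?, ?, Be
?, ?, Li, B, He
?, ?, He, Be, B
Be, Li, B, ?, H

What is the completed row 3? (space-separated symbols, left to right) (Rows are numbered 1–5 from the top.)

H Be Li B He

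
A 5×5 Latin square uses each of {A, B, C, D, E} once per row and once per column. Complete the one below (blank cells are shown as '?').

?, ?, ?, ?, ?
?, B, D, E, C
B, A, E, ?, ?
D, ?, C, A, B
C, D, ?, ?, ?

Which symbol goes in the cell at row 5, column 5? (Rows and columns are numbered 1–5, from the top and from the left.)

E

(r2,c1): row 2 has {B,C,D,E}; column 1 has {B,C,D}, so it must be A.
(r3,c5): row 3 has {A,B,E}; column 5 has {B,C}, so it must be D.
(r4,c2): row 4 has {A,B,C,D}; column 2 has {A,B,D}, so it must be E.
(r5,c4): row 5 has {C,D}; column 4 has {A,E}, so it must be B.
(r1,c1): row 1 is empty so far; column 1 has {A,B,C,D}, so it must be E.
(r1,c2): row 1 has {E}; column 2 has {A,B,D,E}, so it must be C.
(r1,c4): row 1 has {C,E}; column 4 has {A,B,E}, so it must be D.
(r1,c5): row 1 has {C,D,E}; column 5 has {B,C,D}, so it must be A.
(r3,c4): row 3 has {A,B,D,E}; column 4 has {A,B,D,E}, so it must be C.
(r5,c3): row 5 has {B,C,D}; column 3 has {C,D,E}, so it must be A.
(r5,c5): row 5 has {A,B,C,D}; column 5 has {A,B,C,D}, so it must be E.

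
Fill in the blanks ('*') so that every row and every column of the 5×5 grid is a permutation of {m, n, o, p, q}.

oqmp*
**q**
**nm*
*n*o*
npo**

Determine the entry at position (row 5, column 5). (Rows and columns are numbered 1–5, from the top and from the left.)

Cell (r1,c5): row 1 has {m,o,p,q}; column 5 is empty so far → n.
Cell (r2,c4): row 2 has {q}; column 4 has {m,o,p} → n.
Cell (r3,c2): row 3 has {m,n}; column 2 has {n,p,q} → o.
Cell (r4,c3): row 4 has {n,o}; column 3 has {m,n,o,q} → p.
Cell (r5,c4): row 5 has {n,o,p}; column 4 has {m,n,o,p} → q.
Cell (r5,c5): row 5 has {n,o,p,q}; column 5 has {n} → m.

m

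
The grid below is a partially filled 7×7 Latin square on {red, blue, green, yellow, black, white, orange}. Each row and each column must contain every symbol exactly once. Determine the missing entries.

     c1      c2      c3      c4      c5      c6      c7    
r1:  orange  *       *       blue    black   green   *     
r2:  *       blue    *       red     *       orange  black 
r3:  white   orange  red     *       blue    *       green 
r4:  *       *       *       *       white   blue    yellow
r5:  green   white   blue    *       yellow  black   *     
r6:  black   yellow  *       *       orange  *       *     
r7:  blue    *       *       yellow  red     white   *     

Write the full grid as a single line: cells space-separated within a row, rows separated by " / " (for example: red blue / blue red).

orange red yellow blue black green white / yellow blue white red green orange black / white orange red black blue yellow green / red black orange green white blue yellow / green white blue orange yellow black red / black yellow green white orange red blue / blue green black yellow red white orange

(r1,c2): row 1 has {blue,green,black,orange}; column 2 has {blue,yellow,white,orange}, so it must be red.
(r1,c7): row 1 has {red,blue,green,black,orange}; column 7 has {green,yellow,black}, so it must be white.
(r2,c1): row 2 has {red,blue,black,orange}; column 1 has {blue,green,black,white,orange}, so it must be yellow.
(r2,c5): row 2 has {red,blue,yellow,black,orange}; column 5 has {red,blue,yellow,black,white,orange}, so it must be green.
(r3,c4): row 3 has {red,blue,green,white,orange}; column 4 has {red,blue,yellow}, so it must be black.
(r3,c6): row 3 has {red,blue,green,black,white,orange}; column 6 has {blue,green,black,white,orange}, so it must be yellow.
(r4,c1): row 4 has {blue,yellow,white}; column 1 has {blue,green,yellow,black,white,orange}, so it must be red.
(r5,c4): row 5 has {blue,green,yellow,black,white}; column 4 has {red,blue,yellow,black}, so it must be orange.
(r5,c7): row 5 has {blue,green,yellow,black,white,orange}; column 7 has {green,yellow,black,white}, so it must be red.
(r6,c6): row 6 has {yellow,black,orange}; column 6 has {blue,green,yellow,black,white,orange}, so it must be red.
(r6,c7): row 6 has {red,yellow,black,orange}; column 7 has {red,green,yellow,black,white}, so it must be blue.
(r7,c7): row 7 has {red,blue,yellow,white}; column 7 has {red,blue,green,yellow,black,white}, so it must be orange.
(r1,c3): row 1 has {red,blue,green,black,white,orange}; column 3 has {red,blue}, so it must be yellow.
(r2,c3): row 2 has {red,blue,green,yellow,black,orange}; column 3 has {red,blue,yellow}, so it must be white.
(r4,c4): row 4 has {red,blue,yellow,white}; column 4 has {red,blue,yellow,black,orange}, so it must be green.
(r6,c3): row 6 has {red,blue,yellow,black,orange}; column 3 has {red,blue,yellow,white}, so it must be green.
(r6,c4): row 6 has {red,blue,green,yellow,black,orange}; column 4 has {red,blue,green,yellow,black,orange}, so it must be white.
(r7,c3): row 7 has {red,blue,yellow,white,orange}; column 3 has {red,blue,green,yellow,white}, so it must be black.
(r4,c2): row 4 has {red,blue,green,yellow,white}; column 2 has {red,blue,yellow,white,orange}, so it must be black.
(r4,c3): row 4 has {red,blue,green,yellow,black,white}; column 3 has {red,blue,green,yellow,black,white}, so it must be orange.
(r7,c2): row 7 has {red,blue,yellow,black,white,orange}; column 2 has {red,blue,yellow,black,white,orange}, so it must be green.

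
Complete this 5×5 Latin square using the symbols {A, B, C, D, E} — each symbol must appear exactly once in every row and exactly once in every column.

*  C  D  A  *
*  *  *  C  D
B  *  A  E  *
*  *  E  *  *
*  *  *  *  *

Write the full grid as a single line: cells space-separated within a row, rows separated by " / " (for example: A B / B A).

E C D A B / A E B C D / B D A E C / C B E D A / D A C B E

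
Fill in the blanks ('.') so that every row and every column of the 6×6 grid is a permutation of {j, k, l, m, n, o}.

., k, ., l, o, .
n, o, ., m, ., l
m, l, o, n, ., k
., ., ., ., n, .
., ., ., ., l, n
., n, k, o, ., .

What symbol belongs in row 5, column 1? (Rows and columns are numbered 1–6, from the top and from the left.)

(r1,c1): row 1 has {k,l,o}; column 1 has {m,n}, so it must be j.
(r1,c6): row 1 has {j,k,l,o}; column 6 has {k,l,n}, so it must be m.
(r2,c3): row 2 has {l,m,n,o}; column 3 has {k,o}, so it must be j.
(r2,c5): row 2 has {j,l,m,n,o}; column 5 has {l,n,o}, so it must be k.
(r3,c5): row 3 has {k,l,m,n,o}; column 5 has {k,l,n,o}, so it must be j.
(r5,c3): row 5 has {l,n}; column 3 has {j,k,o}, so it must be m.
(r6,c1): row 6 has {k,n,o}; column 1 has {j,m,n}, so it must be l.
(r6,c5): row 6 has {k,l,n,o}; column 5 has {j,k,l,n,o}, so it must be m.
(r6,c6): row 6 has {k,l,m,n,o}; column 6 has {k,l,m,n}, so it must be j.
(r1,c3): row 1 has {j,k,l,m,o}; column 3 has {j,k,m,o}, so it must be n.
(r4,c3): row 4 has {n}; column 3 has {j,k,m,n,o}, so it must be l.
(r4,c6): row 4 has {l,n}; column 6 has {j,k,l,m,n}, so it must be o.
(r5,c2): row 5 has {l,m,n}; column 2 has {k,l,n,o}, so it must be j.
(r5,c4): row 5 has {j,l,m,n}; column 4 has {l,m,n,o}, so it must be k.
(r4,c1): row 4 has {l,n,o}; column 1 has {j,l,m,n}, so it must be k.
(r4,c2): row 4 has {k,l,n,o}; column 2 has {j,k,l,n,o}, so it must be m.
(r4,c4): row 4 has {k,l,m,n,o}; column 4 has {k,l,m,n,o}, so it must be j.
(r5,c1): row 5 has {j,k,l,m,n}; column 1 has {j,k,l,m,n}, so it must be o.

o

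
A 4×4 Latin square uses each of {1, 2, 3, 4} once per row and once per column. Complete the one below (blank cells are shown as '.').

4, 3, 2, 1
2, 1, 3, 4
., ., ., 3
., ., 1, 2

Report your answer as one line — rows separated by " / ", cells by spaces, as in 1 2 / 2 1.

4 3 2 1 / 2 1 3 4 / 1 2 4 3 / 3 4 1 2

Cell (r3,c1): row 3 has {3}; column 1 has {2,4} → 1.
Cell (r3,c3): row 3 has {1,3}; column 3 has {1,2,3} → 4.
Cell (r4,c1): row 4 has {1,2}; column 1 has {1,2,4} → 3.
Cell (r4,c2): row 4 has {1,2,3}; column 2 has {1,3} → 4.
Cell (r3,c2): row 3 has {1,3,4}; column 2 has {1,3,4} → 2.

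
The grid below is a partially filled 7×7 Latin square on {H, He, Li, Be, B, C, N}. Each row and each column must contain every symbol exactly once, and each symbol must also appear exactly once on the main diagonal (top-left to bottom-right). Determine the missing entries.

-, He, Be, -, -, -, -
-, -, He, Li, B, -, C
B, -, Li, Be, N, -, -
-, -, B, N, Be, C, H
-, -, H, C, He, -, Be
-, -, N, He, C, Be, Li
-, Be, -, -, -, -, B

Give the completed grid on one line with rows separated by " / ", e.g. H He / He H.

C He Be B H Li N / Be H He Li B N C / B C Li Be N H He / He Li B N Be C H / Li N H C He B Be / H B N He C Be Li / N Be C H Li He B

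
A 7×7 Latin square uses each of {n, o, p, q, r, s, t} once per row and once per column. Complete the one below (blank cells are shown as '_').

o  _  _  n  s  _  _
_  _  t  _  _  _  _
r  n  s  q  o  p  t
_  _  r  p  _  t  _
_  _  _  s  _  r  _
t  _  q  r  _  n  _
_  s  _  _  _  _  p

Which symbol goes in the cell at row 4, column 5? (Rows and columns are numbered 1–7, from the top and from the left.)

n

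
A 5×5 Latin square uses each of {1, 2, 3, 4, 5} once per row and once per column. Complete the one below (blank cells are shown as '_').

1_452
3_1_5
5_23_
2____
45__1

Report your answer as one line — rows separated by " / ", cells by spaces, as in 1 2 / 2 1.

1 3 4 5 2 / 3 2 1 4 5 / 5 1 2 3 4 / 2 4 5 1 3 / 4 5 3 2 1

Cell (r1,c2): row 1 has {1,2,4,5}; column 2 has {5} → 3.
Cell (r3,c5): row 3 has {2,3,5}; column 5 has {1,2,5} → 4.
Cell (r4,c5): row 4 has {2}; column 5 has {1,2,4,5} → 3.
Cell (r5,c3): row 5 has {1,4,5}; column 3 has {1,2,4} → 3.
Cell (r5,c4): row 5 has {1,3,4,5}; column 4 has {3,5} → 2.
Cell (r2,c4): row 2 has {1,3,5}; column 4 has {2,3,5} → 4.
Cell (r3,c2): row 3 has {2,3,4,5}; column 2 has {3,5} → 1.
Cell (r4,c2): row 4 has {2,3}; column 2 has {1,3,5} → 4.
Cell (r4,c3): row 4 has {2,3,4}; column 3 has {1,2,3,4} → 5.
Cell (r4,c4): row 4 has {2,3,4,5}; column 4 has {2,3,4,5} → 1.
Cell (r2,c2): row 2 has {1,3,4,5}; column 2 has {1,3,4,5} → 2.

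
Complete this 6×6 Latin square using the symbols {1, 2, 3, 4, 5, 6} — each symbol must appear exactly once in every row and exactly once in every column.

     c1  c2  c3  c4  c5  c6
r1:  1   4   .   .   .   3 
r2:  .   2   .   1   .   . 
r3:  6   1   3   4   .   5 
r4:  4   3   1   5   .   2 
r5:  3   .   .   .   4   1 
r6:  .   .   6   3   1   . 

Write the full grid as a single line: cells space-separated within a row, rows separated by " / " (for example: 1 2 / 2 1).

1 4 2 6 5 3 / 5 2 4 1 3 6 / 6 1 3 4 2 5 / 4 3 1 5 6 2 / 3 6 5 2 4 1 / 2 5 6 3 1 4

(r2,c1) = 5
(r2,c3) = 4
(r2,c6) = 6
(r3,c5) = 2
(r4,c5) = 6
(r6,c1) = 2
(r6,c2) = 5
(r6,c6) = 4
(r1,c5) = 5
(r2,c5) = 3
(r5,c2) = 6
(r5,c4) = 2
(r1,c3) = 2
(r1,c4) = 6
(r5,c3) = 5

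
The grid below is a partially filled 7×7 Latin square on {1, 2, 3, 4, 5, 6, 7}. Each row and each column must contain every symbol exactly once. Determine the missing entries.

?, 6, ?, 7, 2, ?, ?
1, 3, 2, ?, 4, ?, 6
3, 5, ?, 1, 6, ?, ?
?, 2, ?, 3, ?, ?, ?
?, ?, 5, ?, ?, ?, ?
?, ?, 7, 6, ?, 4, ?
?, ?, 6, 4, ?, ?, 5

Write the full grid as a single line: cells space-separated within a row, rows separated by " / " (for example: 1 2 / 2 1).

(r2,c4) = 5
(r2,c6) = 7
(r3,c3) = 4
(r3,c6) = 2
(r3,c7) = 7
(r4,c3) = 1
(r4,c7) = 4
(r5,c4) = 2
(r6,c2) = 1
(r7,c2) = 7
(r1,c3) = 3
(r1,c7) = 1
(r5,c2) = 4
(r5,c7) = 3
(r6,c7) = 2
(r7,c1) = 2
(r1,c6) = 5
(r4,c6) = 6
(r5,c6) = 1
(r6,c1) = 5
(r6,c5) = 3
(r7,c5) = 1
(r7,c6) = 3
(r1,c1) = 4
(r4,c1) = 7
(r4,c5) = 5
(r5,c1) = 6
(r5,c5) = 7

4 6 3 7 2 5 1 / 1 3 2 5 4 7 6 / 3 5 4 1 6 2 7 / 7 2 1 3 5 6 4 / 6 4 5 2 7 1 3 / 5 1 7 6 3 4 2 / 2 7 6 4 1 3 5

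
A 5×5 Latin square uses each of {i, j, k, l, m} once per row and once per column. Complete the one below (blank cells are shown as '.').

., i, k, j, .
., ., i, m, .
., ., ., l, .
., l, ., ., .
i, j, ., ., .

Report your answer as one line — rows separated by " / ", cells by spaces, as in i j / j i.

m i k j l / l k i m j / k m j l i / j l m i k / i j l k m

(r2,c2): row 2 has {i,m}; column 2 has {i,j,l}, so it must be k.
(r3,c2): row 3 has {l}; column 2 has {i,j,k,l}, so it must be m.
(r3,c3): row 3 has {l,m}; column 3 has {i,k}, so it must be j.
(r4,c3): row 4 has {l}; column 3 has {i,j,k}, so it must be m.
(r5,c3): row 5 has {i,j}; column 3 has {i,j,k,m}, so it must be l.
(r5,c4): row 5 has {i,j,l}; column 4 has {j,l,m}, so it must be k.
(r5,c5): row 5 has {i,j,k,l}; column 5 is empty so far, so it must be m.
(r1,c5): row 1 has {i,j,k}; column 5 has {m}, so it must be l.
(r2,c5): row 2 has {i,k,m}; column 5 has {l,m}, so it must be j.
(r3,c1): row 3 has {j,l,m}; column 1 has {i}, so it must be k.
(r3,c5): row 3 has {j,k,l,m}; column 5 has {j,l,m}, so it must be i.
(r4,c1): row 4 has {l,m}; column 1 has {i,k}, so it must be j.
(r4,c4): row 4 has {j,l,m}; column 4 has {j,k,l,m}, so it must be i.
(r4,c5): row 4 has {i,j,l,m}; column 5 has {i,j,l,m}, so it must be k.
(r1,c1): row 1 has {i,j,k,l}; column 1 has {i,j,k}, so it must be m.
(r2,c1): row 2 has {i,j,k,m}; column 1 has {i,j,k,m}, so it must be l.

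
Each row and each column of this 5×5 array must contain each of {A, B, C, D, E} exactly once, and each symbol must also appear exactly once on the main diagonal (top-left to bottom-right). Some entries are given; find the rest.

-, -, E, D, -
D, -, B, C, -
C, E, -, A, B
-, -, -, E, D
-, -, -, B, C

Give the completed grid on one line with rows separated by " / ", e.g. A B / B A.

B C E D A / D A B C E / C E D A B / A B C E D / E D A B C

row 1 has {D,E}; column 5 has {B,C,D} — only A is left for (r1,c5).
row 2 has {B,C,D}; column 2 has {E}; the diagonal has {C,E} — only A is left for (r2,c2).
row 2 has {A,B,C,D}; column 5 has {A,B,C,D} — only E is left for (r2,c5).
row 3 has {A,B,C,E}; column 3 has {B,E}; the diagonal has {A,C,E} — only D is left for (r3,c3).
row 5 has {B,C}; column 2 has {A,E} — only D is left for (r5,c2).
row 5 has {B,C,D}; column 3 has {B,D,E} — only A is left for (r5,c3).
row 1 has {A,D,E}; column 1 has {C,D}; the diagonal has {A,C,D,E} — only B is left for (r1,c1).
row 1 has {A,B,D,E}; column 2 has {A,D,E} — only C is left for (r1,c2).
row 4 has {D,E}; column 1 has {B,C,D} — only A is left for (r4,c1).
row 4 has {A,D,E}; column 2 has {A,C,D,E} — only B is left for (r4,c2).
row 4 has {A,B,D,E}; column 3 has {A,B,D,E} — only C is left for (r4,c3).
row 5 has {A,B,C,D}; column 1 has {A,B,C,D} — only E is left for (r5,c1).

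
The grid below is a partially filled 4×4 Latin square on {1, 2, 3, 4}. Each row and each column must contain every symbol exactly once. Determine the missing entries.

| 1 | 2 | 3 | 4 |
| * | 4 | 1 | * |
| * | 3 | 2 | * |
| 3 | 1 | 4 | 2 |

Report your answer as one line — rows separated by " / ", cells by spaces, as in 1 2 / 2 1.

At row 2, column 1: row 2 has {1,4}; column 1 has {1,3}; that leaves 2.
At row 2, column 4: row 2 has {1,2,4}; column 4 has {2,4}; that leaves 3.
At row 3, column 1: row 3 has {2,3}; column 1 has {1,2,3}; that leaves 4.
At row 3, column 4: row 3 has {2,3,4}; column 4 has {2,3,4}; that leaves 1.

1 2 3 4 / 2 4 1 3 / 4 3 2 1 / 3 1 4 2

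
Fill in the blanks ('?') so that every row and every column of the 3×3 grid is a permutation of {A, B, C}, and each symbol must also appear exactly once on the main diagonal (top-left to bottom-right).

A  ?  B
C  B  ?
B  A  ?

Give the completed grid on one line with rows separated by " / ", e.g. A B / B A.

A C B / C B A / B A C

Cell (r1,c2): row 1 has {A,B}; column 2 has {A,B} → C.
Cell (r2,c3): row 2 has {B,C}; column 3 has {B} → A.
Cell (r3,c3): row 3 has {A,B}; column 3 has {A,B}; the diagonal has {A,B} → C.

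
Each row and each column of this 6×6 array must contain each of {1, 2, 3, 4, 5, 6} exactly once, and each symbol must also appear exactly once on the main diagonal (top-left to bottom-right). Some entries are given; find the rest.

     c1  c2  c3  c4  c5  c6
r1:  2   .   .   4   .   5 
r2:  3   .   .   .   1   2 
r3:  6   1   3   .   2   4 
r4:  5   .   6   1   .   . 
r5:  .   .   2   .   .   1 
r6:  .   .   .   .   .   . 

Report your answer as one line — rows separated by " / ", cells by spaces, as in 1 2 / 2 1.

2 3 1 4 6 5 / 3 4 5 6 1 2 / 6 1 3 5 2 4 / 5 2 6 1 4 3 / 4 6 2 3 5 1 / 1 5 4 2 3 6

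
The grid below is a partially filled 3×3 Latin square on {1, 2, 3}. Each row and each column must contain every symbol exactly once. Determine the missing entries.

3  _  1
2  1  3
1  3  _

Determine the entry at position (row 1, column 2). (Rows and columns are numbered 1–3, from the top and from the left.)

2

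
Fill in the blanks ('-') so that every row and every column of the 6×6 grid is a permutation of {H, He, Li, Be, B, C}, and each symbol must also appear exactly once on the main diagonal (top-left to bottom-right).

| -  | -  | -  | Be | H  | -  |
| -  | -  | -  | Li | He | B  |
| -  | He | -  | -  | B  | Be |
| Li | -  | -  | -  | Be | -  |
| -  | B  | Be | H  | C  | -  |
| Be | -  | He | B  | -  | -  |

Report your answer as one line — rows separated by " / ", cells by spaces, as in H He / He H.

(r3,c4) = C
(r4,c4) = He
(r5,c1) = He
(r5,c6) = Li
(r6,c5) = Li
(r6,c6) = H
(r1,c1) = B
(r2,c2) = Be
(r3,c1) = H
(r3,c3) = Li
(r4,c6) = C
(r6,c2) = C
(r1,c2) = Li
(r1,c3) = C
(r1,c6) = He
(r2,c1) = C
(r2,c3) = H
(r4,c2) = H
(r4,c3) = B

B Li C Be H He / C Be H Li He B / H He Li C B Be / Li H B He Be C / He B Be H C Li / Be C He B Li H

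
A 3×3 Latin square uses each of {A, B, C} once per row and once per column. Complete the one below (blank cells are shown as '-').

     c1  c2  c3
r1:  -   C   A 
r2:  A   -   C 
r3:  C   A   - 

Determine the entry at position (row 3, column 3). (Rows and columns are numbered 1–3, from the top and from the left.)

At row 1, column 1: row 1 has {A,C}; column 1 has {A,C}; that leaves B.
At row 2, column 2: row 2 has {A,C}; column 2 has {A,C}; that leaves B.
At row 3, column 3: row 3 has {A,C}; column 3 has {A,C}; that leaves B.

B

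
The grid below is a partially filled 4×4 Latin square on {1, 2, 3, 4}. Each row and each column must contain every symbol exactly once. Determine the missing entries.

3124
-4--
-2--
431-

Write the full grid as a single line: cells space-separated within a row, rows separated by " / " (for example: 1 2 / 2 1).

(r2,c3) = 3
(r3,c1) = 1
(r3,c3) = 4
(r3,c4) = 3
(r4,c4) = 2
(r2,c1) = 2
(r2,c4) = 1

3 1 2 4 / 2 4 3 1 / 1 2 4 3 / 4 3 1 2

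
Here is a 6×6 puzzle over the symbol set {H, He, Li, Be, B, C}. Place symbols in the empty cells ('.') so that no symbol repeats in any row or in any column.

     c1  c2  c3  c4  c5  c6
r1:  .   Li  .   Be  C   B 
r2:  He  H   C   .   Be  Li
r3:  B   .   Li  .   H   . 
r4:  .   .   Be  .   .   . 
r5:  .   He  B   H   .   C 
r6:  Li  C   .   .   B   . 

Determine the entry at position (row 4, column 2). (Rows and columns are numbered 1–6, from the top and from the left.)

B

(r1,c1) = H
(r1,c3) = He
(r2,c4) = B
(r3,c2) = Be
(r3,c6) = He
(r4,c1) = C
(r4,c2) = B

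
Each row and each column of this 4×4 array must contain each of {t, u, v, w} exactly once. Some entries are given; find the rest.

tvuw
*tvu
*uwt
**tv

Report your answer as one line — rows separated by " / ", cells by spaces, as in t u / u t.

t v u w / w t v u / v u w t / u w t v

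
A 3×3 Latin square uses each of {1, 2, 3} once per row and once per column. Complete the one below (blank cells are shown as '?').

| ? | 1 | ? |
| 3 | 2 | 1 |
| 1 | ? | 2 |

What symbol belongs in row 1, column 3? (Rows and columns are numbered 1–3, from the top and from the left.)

Cell (r1,c1): row 1 has {1}; column 1 has {1,3} → 2.
Cell (r1,c3): row 1 has {1,2}; column 3 has {1,2} → 3.

3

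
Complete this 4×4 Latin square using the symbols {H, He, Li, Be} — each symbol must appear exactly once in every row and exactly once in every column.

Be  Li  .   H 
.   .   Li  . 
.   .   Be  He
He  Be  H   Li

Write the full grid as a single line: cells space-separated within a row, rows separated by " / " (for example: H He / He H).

(r1,c3) = He
(r2,c1) = H
(r2,c2) = He
(r2,c4) = Be
(r3,c1) = Li
(r3,c2) = H

Be Li He H / H He Li Be / Li H Be He / He Be H Li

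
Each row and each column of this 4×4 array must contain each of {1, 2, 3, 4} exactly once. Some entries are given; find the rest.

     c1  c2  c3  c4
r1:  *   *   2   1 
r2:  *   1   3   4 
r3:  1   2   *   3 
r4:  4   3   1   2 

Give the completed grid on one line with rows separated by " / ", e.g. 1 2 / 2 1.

3 4 2 1 / 2 1 3 4 / 1 2 4 3 / 4 3 1 2

row 1 has {1,2}; column 1 has {1,4} — only 3 is left for (r1,c1).
row 1 has {1,2,3}; column 2 has {1,2,3} — only 4 is left for (r1,c2).
row 2 has {1,3,4}; column 1 has {1,3,4} — only 2 is left for (r2,c1).
row 3 has {1,2,3}; column 3 has {1,2,3} — only 4 is left for (r3,c3).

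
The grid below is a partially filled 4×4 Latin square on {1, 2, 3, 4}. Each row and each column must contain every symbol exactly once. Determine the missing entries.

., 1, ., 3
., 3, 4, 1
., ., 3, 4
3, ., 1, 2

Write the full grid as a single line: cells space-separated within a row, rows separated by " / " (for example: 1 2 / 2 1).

4 1 2 3 / 2 3 4 1 / 1 2 3 4 / 3 4 1 2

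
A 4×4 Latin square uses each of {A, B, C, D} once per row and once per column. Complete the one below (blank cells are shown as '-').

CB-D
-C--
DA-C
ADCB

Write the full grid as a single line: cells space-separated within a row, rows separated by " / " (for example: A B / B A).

C B A D / B C D A / D A B C / A D C B

(r1,c3) = A
(r2,c1) = B
(r2,c3) = D
(r2,c4) = A
(r3,c3) = B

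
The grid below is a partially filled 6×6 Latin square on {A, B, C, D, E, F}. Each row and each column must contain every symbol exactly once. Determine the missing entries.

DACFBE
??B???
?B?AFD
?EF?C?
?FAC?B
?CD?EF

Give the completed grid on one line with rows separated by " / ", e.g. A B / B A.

D A C F B E / F D B E A C / C B E A F D / B E F D C A / E F A C D B / A C D B E F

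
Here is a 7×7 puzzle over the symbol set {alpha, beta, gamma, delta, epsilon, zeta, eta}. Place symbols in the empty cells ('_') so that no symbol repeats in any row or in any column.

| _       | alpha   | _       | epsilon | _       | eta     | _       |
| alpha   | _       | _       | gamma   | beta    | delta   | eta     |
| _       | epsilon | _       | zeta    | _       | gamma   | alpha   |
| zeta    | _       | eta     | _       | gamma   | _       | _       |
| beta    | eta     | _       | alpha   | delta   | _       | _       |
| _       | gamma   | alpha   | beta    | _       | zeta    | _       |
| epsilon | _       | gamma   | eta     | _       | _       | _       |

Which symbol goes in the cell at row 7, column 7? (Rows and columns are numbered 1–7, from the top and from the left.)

(r1,c5) = zeta
(r2,c2) = zeta
(r2,c3) = epsilon
(r3,c5) = eta
(r4,c4) = delta
(r5,c3) = zeta
(r5,c6) = epsilon
(r5,c7) = gamma
(r6,c5) = epsilon
(r6,c7) = delta
(r7,c5) = alpha
(r7,c6) = beta
(r7,c7) = zeta

zeta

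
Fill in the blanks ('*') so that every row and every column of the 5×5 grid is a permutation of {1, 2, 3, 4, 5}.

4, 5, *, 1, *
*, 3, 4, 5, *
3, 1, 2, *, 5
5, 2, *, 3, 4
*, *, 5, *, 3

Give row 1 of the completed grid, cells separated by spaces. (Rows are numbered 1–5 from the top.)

4 5 3 1 2

(r1,c3) = 3
(r1,c5) = 2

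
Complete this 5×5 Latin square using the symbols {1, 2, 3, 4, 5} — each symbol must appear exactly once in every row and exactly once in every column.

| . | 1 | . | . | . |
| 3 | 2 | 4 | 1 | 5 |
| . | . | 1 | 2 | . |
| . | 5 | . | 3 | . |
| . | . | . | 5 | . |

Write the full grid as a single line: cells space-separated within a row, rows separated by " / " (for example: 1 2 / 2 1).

2 1 5 4 3 / 3 2 4 1 5 / 5 3 1 2 4 / 4 5 2 3 1 / 1 4 3 5 2

(r1,c4): row 1 has {1}; column 4 has {1,2,3,5}, so it must be 4.
(r4,c3): row 4 has {3,5}; column 3 has {1,4}, so it must be 2.
(r5,c3): row 5 has {5}; column 3 has {1,2,4}, so it must be 3.
(r1,c3): row 1 has {1,4}; column 3 has {1,2,3,4}, so it must be 5.
(r5,c2): row 5 has {3,5}; column 2 has {1,2,5}, so it must be 4.
(r1,c1): row 1 has {1,4,5}; column 1 has {3}, so it must be 2.
(r1,c5): row 1 has {1,2,4,5}; column 5 has {5}, so it must be 3.
(r3,c2): row 3 has {1,2}; column 2 has {1,2,4,5}, so it must be 3.
(r3,c5): row 3 has {1,2,3}; column 5 has {3,5}, so it must be 4.
(r4,c5): row 4 has {2,3,5}; column 5 has {3,4,5}, so it must be 1.
(r5,c1): row 5 has {3,4,5}; column 1 has {2,3}, so it must be 1.
(r5,c5): row 5 has {1,3,4,5}; column 5 has {1,3,4,5}, so it must be 2.
(r3,c1): row 3 has {1,2,3,4}; column 1 has {1,2,3}, so it must be 5.
(r4,c1): row 4 has {1,2,3,5}; column 1 has {1,2,3,5}, so it must be 4.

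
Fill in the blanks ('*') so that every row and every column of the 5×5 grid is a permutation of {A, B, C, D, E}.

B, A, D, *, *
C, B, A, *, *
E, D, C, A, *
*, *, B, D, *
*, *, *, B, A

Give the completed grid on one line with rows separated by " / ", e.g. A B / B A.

B A D C E / C B A E D / E D C A B / A E B D C / D C E B A

(r2,c4) = E
(r2,c5) = D
(r3,c5) = B
(r4,c1) = A
(r5,c1) = D
(r5,c3) = E
(r1,c4) = C
(r1,c5) = E
(r4,c5) = C
(r5,c2) = C
(r4,c2) = E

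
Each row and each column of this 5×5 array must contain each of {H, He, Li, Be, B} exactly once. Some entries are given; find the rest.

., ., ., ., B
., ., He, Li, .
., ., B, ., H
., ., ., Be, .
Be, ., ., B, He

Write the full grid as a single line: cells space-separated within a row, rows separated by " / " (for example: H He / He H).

He Li Be H B / H B He Li Be / Li Be B He H / B He H Be Li / Be H Li B He

(r2,c5) = Be
(r3,c4) = He
(r4,c5) = Li
(r1,c4) = H
(r3,c1) = Li
(r3,c2) = Be
(r4,c3) = H
(r5,c3) = Li
(r1,c1) = He
(r1,c2) = Li
(r1,c3) = Be
(r4,c1) = B
(r4,c2) = He
(r5,c2) = H
(r2,c1) = H
(r2,c2) = B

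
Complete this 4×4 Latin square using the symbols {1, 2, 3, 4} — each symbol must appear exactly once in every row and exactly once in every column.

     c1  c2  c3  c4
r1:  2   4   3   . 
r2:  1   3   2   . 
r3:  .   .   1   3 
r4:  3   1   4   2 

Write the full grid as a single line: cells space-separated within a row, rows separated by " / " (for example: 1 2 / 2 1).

(r1,c4): row 1 has {2,3,4}; column 4 has {2,3}, so it must be 1.
(r2,c4): row 2 has {1,2,3}; column 4 has {1,2,3}, so it must be 4.
(r3,c1): row 3 has {1,3}; column 1 has {1,2,3}, so it must be 4.
(r3,c2): row 3 has {1,3,4}; column 2 has {1,3,4}, so it must be 2.

2 4 3 1 / 1 3 2 4 / 4 2 1 3 / 3 1 4 2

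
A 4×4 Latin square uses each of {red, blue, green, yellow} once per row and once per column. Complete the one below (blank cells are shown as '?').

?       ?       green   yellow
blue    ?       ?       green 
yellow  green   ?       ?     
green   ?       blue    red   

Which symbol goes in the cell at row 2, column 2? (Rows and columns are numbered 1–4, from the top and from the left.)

(r1,c1) = red
(r1,c2) = blue
(r3,c3) = red
(r3,c4) = blue
(r4,c2) = yellow
(r2,c2) = red

red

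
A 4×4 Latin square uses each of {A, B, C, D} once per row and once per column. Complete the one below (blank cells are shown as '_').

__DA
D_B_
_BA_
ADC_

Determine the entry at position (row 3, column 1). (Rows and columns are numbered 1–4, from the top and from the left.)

C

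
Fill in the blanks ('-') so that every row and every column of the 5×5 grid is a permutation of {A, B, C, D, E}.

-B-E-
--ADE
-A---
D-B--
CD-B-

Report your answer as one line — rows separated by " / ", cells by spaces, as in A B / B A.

A B C E D / B C A D E / E A D C B / D E B A C / C D E B A

At row 1, column 1: row 1 has {B,E}; column 1 has {C,D}; that leaves A.
At row 2, column 1: row 2 has {A,D,E}; column 1 has {A,C,D}; that leaves B.
At row 2, column 2: row 2 has {A,B,D,E}; column 2 has {A,B,D}; that leaves C.
At row 3, column 1: row 3 has {A}; column 1 has {A,B,C,D}; that leaves E.
At row 3, column 4: row 3 has {A,E}; column 4 has {B,D,E}; that leaves C.
At row 4, column 2: row 4 has {B,D}; column 2 has {A,B,C,D}; that leaves E.
At row 4, column 4: row 4 has {B,D,E}; column 4 has {B,C,D,E}; that leaves A.
At row 4, column 5: row 4 has {A,B,D,E}; column 5 has {E}; that leaves C.
At row 5, column 3: row 5 has {B,C,D}; column 3 has {A,B}; that leaves E.
At row 5, column 5: row 5 has {B,C,D,E}; column 5 has {C,E}; that leaves A.
At row 1, column 5: row 1 has {A,B,E}; column 5 has {A,C,E}; that leaves D.
At row 3, column 3: row 3 has {A,C,E}; column 3 has {A,B,E}; that leaves D.
At row 3, column 5: row 3 has {A,C,D,E}; column 5 has {A,C,D,E}; that leaves B.
At row 1, column 3: row 1 has {A,B,D,E}; column 3 has {A,B,D,E}; that leaves C.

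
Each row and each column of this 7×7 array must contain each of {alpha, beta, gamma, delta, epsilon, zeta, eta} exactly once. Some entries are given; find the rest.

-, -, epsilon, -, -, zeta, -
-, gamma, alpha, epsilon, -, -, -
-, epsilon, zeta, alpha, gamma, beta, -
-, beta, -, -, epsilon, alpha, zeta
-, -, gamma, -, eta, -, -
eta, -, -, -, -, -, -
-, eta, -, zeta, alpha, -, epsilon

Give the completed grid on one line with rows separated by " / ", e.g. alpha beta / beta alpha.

alpha delta epsilon eta beta zeta gamma / zeta gamma alpha epsilon delta eta beta / delta epsilon zeta alpha gamma beta eta / gamma beta eta delta epsilon alpha zeta / epsilon zeta gamma beta eta delta alpha / eta alpha beta gamma zeta epsilon delta / beta eta delta zeta alpha gamma epsilon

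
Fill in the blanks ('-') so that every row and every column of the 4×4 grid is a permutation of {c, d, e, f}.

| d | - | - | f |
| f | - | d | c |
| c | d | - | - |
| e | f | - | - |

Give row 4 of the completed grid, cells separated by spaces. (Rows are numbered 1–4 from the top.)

e f c d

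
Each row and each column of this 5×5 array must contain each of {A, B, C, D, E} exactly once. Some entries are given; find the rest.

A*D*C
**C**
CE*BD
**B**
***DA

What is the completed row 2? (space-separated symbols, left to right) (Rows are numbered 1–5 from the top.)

E D C A B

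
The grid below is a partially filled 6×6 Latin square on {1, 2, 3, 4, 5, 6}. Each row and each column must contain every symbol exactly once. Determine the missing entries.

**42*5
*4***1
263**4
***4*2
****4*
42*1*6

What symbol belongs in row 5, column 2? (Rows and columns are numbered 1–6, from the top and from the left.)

Cell (r3,c4): row 3 has {2,3,4,6}; column 4 has {1,2,4} → 5.
Cell (r3,c5): row 3 has {2,3,4,5,6}; column 5 has {4} → 1.
Cell (r5,c6): row 5 has {4}; column 6 has {1,2,4,5,6} → 3.
Cell (r6,c3): row 6 has {1,2,4,6}; column 3 has {3,4} → 5.
Cell (r6,c5): row 6 has {1,2,4,5,6}; column 5 has {1,4} → 3.
Cell (r1,c5): row 1 has {2,4,5}; column 5 has {1,3,4} → 6.
Cell (r4,c5): row 4 has {2,4}; column 5 has {1,3,4,6} → 5.
Cell (r5,c4): row 5 has {3,4}; column 4 has {1,2,4,5} → 6.
Cell (r2,c4): row 2 has {1,4}; column 4 has {1,2,4,5,6} → 3.
Cell (r2,c5): row 2 has {1,3,4}; column 5 has {1,3,4,5,6} → 2.
Cell (r2,c3): row 2 has {1,2,3,4}; column 3 has {3,4,5} → 6.
Cell (r4,c3): row 4 has {2,4,5}; column 3 has {3,4,5,6} → 1.
Cell (r5,c3): row 5 has {3,4,6}; column 3 has {1,3,4,5,6} → 2.
Cell (r2,c1): row 2 has {1,2,3,4,6}; column 1 has {2,4} → 5.
Cell (r4,c2): row 4 has {1,2,4,5}; column 2 has {2,4,6} → 3.
Cell (r5,c1): row 5 has {2,3,4,6}; column 1 has {2,4,5} → 1.
Cell (r5,c2): row 5 has {1,2,3,4,6}; column 2 has {2,3,4,6} → 5.

5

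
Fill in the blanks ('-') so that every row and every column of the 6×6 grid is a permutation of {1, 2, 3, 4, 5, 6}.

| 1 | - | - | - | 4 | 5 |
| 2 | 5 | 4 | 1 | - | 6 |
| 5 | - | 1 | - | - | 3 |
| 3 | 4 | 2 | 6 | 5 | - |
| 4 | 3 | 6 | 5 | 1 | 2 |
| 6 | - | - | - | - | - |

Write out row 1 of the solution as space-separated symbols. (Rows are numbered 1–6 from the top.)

Cell (r1,c3): row 1 has {1,4,5}; column 3 has {1,2,4,6} → 3.
Cell (r1,c4): row 1 has {1,3,4,5}; column 4 has {1,5,6} → 2.
Cell (r2,c5): row 2 has {1,2,4,5,6}; column 5 has {1,4,5} → 3.
Cell (r3,c4): row 3 has {1,3,5}; column 4 has {1,2,5,6} → 4.
Cell (r4,c6): row 4 has {2,3,4,5,6}; column 6 has {2,3,5,6} → 1.
Cell (r6,c3): row 6 has {6}; column 3 has {1,2,3,4,6} → 5.
Cell (r6,c4): row 6 has {5,6}; column 4 has {1,2,4,5,6} → 3.
Cell (r6,c5): row 6 has {3,5,6}; column 5 has {1,3,4,5} → 2.
Cell (r6,c6): row 6 has {2,3,5,6}; column 6 has {1,2,3,5,6} → 4.
Cell (r1,c2): row 1 has {1,2,3,4,5}; column 2 has {3,4,5} → 6.

1 6 3 2 4 5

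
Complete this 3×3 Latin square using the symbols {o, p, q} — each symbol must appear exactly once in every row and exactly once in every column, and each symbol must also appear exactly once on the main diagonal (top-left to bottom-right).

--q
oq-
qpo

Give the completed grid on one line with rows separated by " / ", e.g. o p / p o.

p o q / o q p / q p o

(r1,c1) = p
(r1,c2) = o
(r2,c3) = p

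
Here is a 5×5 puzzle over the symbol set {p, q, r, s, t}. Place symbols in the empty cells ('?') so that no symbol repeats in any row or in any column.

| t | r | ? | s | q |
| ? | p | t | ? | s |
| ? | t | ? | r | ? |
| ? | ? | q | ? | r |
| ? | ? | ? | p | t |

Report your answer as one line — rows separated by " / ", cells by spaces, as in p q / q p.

(r1,c3) = p
(r2,c4) = q
(r3,c3) = s
(r3,c5) = p
(r4,c2) = s
(r4,c4) = t
(r5,c2) = q
(r5,c3) = r
(r2,c1) = r
(r3,c1) = q
(r4,c1) = p
(r5,c1) = s

t r p s q / r p t q s / q t s r p / p s q t r / s q r p t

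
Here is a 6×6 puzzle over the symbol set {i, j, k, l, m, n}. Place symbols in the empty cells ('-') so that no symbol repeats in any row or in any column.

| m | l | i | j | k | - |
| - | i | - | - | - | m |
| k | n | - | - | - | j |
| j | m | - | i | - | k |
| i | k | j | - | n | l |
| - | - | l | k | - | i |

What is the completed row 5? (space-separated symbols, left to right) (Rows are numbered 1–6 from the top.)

i k j m n l

(r1,c6) = n
(r3,c3) = m
(r3,c4) = l
(r3,c5) = i
(r4,c3) = n
(r4,c5) = l
(r5,c4) = m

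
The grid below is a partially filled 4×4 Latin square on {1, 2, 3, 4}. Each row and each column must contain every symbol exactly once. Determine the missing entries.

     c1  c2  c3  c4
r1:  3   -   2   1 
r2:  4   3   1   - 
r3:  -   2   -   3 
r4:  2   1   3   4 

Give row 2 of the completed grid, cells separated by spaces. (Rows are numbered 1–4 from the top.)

(r1,c2) = 4
(r2,c4) = 2

4 3 1 2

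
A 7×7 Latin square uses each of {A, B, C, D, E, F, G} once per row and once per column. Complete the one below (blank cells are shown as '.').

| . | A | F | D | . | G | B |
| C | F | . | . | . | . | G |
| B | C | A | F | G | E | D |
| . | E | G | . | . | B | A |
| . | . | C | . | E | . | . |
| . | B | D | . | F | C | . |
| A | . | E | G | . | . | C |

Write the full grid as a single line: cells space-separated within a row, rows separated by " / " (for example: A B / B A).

(r1,c1): row 1 has {A,B,D,F,G}; column 1 has {A,B,C}, so it must be E.
(r1,c5): row 1 has {A,B,D,E,F,G}; column 5 has {E,F,G}, so it must be C.
(r2,c3): row 2 has {C,F,G}; column 3 has {A,C,D,E,F,G}, so it must be B.
(r4,c4): row 4 has {A,B,E,G}; column 4 has {D,F,G}, so it must be C.
(r4,c5): row 4 has {A,B,C,E,G}; column 5 has {C,E,F,G}, so it must be D.
(r5,c7): row 5 has {C,E}; column 7 has {A,B,C,D,G}, so it must be F.
(r6,c1): row 6 has {B,C,D,F}; column 1 has {A,B,C,E}, so it must be G.
(r6,c7): row 6 has {B,C,D,F,G}; column 7 has {A,B,C,D,F,G}, so it must be E.
(r7,c2): row 7 has {A,C,E,G}; column 2 has {A,B,C,E,F}, so it must be D.
(r7,c5): row 7 has {A,C,D,E,G}; column 5 has {C,D,E,F,G}, so it must be B.
(r7,c6): row 7 has {A,B,C,D,E,G}; column 6 has {B,C,E,G}, so it must be F.
(r2,c5): row 2 has {B,C,F,G}; column 5 has {B,C,D,E,F,G}, so it must be A.
(r2,c6): row 2 has {A,B,C,F,G}; column 6 has {B,C,E,F,G}, so it must be D.
(r4,c1): row 4 has {A,B,C,D,E,G}; column 1 has {A,B,C,E,G}, so it must be F.
(r5,c1): row 5 has {C,E,F}; column 1 has {A,B,C,E,F,G}, so it must be D.
(r5,c2): row 5 has {C,D,E,F}; column 2 has {A,B,C,D,E,F}, so it must be G.
(r5,c6): row 5 has {C,D,E,F,G}; column 6 has {B,C,D,E,F,G}, so it must be A.
(r6,c4): row 6 has {B,C,D,E,F,G}; column 4 has {C,D,F,G}, so it must be A.
(r2,c4): row 2 has {A,B,C,D,F,G}; column 4 has {A,C,D,F,G}, so it must be E.
(r5,c4): row 5 has {A,C,D,E,F,G}; column 4 has {A,C,D,E,F,G}, so it must be B.

E A F D C G B / C F B E A D G / B C A F G E D / F E G C D B A / D G C B E A F / G B D A F C E / A D E G B F C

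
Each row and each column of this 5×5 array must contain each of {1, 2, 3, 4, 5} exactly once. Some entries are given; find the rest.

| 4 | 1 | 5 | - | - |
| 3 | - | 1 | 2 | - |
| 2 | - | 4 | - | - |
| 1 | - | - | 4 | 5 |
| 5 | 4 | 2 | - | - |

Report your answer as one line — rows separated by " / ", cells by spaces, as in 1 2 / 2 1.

4 1 5 3 2 / 3 5 1 2 4 / 2 3 4 5 1 / 1 2 3 4 5 / 5 4 2 1 3

(r1,c4) = 3
(r1,c5) = 2
(r2,c2) = 5
(r2,c5) = 4
(r3,c2) = 3
(r3,c5) = 1
(r4,c2) = 2
(r4,c3) = 3
(r5,c4) = 1
(r5,c5) = 3
(r3,c4) = 5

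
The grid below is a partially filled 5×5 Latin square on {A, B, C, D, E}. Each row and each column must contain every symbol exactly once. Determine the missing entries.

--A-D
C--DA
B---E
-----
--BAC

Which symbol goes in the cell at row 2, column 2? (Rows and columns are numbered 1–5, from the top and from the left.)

B

Cell (r1,c1): row 1 has {A,D}; column 1 has {B,C} → E.
Cell (r2,c3): row 2 has {A,C,D}; column 3 has {A,B} → E.
Cell (r3,c4): row 3 has {B,E}; column 4 has {A,D} → C.
Cell (r4,c5): row 4 is empty so far; column 5 has {A,C,D,E} → B.
Cell (r5,c1): row 5 has {A,B,C}; column 1 has {B,C,E} → D.
Cell (r5,c2): row 5 has {A,B,C,D}; column 2 is empty so far → E.
Cell (r1,c4): row 1 has {A,D,E}; column 4 has {A,C,D} → B.
Cell (r2,c2): row 2 has {A,C,D,E}; column 2 has {E} → B.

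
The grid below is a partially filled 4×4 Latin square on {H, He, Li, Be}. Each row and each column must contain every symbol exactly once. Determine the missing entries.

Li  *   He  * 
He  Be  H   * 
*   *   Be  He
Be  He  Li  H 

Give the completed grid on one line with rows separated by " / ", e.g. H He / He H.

(r1,c2): row 1 has {He,Li}; column 2 has {He,Be}, so it must be H.
(r1,c4): row 1 has {H,He,Li}; column 4 has {H,He}, so it must be Be.
(r2,c4): row 2 has {H,He,Be}; column 4 has {H,He,Be}, so it must be Li.
(r3,c1): row 3 has {He,Be}; column 1 has {He,Li,Be}, so it must be H.
(r3,c2): row 3 has {H,He,Be}; column 2 has {H,He,Be}, so it must be Li.

Li H He Be / He Be H Li / H Li Be He / Be He Li H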